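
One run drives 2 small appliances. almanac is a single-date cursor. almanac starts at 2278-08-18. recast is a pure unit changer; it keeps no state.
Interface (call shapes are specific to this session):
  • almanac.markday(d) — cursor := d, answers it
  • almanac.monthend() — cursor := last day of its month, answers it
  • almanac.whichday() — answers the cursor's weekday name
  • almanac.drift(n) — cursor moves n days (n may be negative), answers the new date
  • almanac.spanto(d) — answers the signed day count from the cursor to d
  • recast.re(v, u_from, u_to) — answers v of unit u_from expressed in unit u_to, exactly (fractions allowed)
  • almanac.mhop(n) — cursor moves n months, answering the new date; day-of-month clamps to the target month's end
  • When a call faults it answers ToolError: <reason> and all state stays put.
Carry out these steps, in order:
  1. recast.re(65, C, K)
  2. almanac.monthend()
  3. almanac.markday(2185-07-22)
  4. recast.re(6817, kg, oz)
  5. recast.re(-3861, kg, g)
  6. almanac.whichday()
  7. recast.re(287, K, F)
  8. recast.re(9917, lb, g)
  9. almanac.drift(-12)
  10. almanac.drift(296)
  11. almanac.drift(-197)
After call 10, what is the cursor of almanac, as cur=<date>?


-- recast.re(v=65, u_from=C, u_to=K) == 6763/20
-- almanac.monthend() == 2278-08-31
-- almanac.markday(d=2185-07-22) == 2185-07-22
-- recast.re(v=6817, u_from=kg, u_to=oz) == 10907200000000/45359237
-- recast.re(v=-3861, u_from=kg, u_to=g) == -3861000
-- almanac.whichday() == Friday
-- recast.re(v=287, u_from=K, u_to=F) == 5693/100
-- recast.re(v=9917, u_from=lb, u_to=g) == 449827553329/100000
-- almanac.drift(n=-12) == 2185-07-10
-- almanac.drift(n=296) == 2186-05-02
-- almanac.drift(n=-197) == 2185-10-17

Answer: cur=2186-05-02


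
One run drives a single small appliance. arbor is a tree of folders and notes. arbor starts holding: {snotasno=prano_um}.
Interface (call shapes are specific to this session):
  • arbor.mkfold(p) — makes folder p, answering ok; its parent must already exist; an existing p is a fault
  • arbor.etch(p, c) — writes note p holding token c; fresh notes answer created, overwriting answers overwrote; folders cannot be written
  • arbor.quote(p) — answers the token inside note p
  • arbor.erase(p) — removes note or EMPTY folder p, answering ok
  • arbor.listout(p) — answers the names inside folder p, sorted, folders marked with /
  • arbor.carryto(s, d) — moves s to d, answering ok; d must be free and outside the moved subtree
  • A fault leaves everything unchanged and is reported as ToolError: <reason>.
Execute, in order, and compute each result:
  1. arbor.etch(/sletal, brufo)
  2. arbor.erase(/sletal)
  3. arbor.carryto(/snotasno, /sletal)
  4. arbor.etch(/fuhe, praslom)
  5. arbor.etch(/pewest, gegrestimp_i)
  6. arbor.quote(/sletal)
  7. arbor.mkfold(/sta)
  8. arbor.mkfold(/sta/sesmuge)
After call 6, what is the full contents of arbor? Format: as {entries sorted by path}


Act: etch[p: /sletal; c: brufo]
Obs: created
Act: erase[p: /sletal]
Obs: ok
Act: carryto[s: /snotasno; d: /sletal]
Obs: ok
Act: etch[p: /fuhe; c: praslom]
Obs: created
Act: etch[p: /pewest; c: gegrestimp_i]
Obs: created
Act: quote[p: /sletal]
Obs: prano_um
Act: mkfold[p: /sta]
Obs: ok
Act: mkfold[p: /sta/sesmuge]
Obs: ok

Answer: {fuhe=praslom, pewest=gegrestimp_i, sletal=prano_um}


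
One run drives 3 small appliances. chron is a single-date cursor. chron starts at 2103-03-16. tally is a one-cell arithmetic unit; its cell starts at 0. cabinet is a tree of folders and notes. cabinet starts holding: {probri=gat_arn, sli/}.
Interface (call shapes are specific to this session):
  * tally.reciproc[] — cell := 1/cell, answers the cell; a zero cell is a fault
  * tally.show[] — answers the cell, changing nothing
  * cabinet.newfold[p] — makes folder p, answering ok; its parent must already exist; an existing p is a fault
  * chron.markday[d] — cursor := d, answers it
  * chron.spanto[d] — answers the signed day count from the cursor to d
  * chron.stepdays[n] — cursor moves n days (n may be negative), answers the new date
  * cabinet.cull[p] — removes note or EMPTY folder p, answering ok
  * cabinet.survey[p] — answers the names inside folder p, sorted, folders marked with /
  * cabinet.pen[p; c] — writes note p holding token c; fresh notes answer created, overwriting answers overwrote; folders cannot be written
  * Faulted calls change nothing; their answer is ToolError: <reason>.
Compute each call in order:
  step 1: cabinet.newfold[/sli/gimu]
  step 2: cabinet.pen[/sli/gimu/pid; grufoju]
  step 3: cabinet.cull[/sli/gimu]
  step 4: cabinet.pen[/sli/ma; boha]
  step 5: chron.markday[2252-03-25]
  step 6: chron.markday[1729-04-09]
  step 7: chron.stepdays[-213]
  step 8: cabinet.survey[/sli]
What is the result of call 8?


Answer: [gimu/, ma]

Derivation:
·→ cabinet.newfold(p→/sli/gimu)
·← ok
·→ cabinet.pen(p→/sli/gimu/pid, c→grufoju)
·← created
·→ cabinet.cull(p→/sli/gimu)
·← ToolError: not empty
·→ cabinet.pen(p→/sli/ma, c→boha)
·← created
·→ chron.markday(d→2252-03-25)
·← 2252-03-25
·→ chron.markday(d→1729-04-09)
·← 1729-04-09
·→ chron.stepdays(n→-213)
·← 1728-09-08
·→ cabinet.survey(p→/sli)
·← [gimu/, ma]


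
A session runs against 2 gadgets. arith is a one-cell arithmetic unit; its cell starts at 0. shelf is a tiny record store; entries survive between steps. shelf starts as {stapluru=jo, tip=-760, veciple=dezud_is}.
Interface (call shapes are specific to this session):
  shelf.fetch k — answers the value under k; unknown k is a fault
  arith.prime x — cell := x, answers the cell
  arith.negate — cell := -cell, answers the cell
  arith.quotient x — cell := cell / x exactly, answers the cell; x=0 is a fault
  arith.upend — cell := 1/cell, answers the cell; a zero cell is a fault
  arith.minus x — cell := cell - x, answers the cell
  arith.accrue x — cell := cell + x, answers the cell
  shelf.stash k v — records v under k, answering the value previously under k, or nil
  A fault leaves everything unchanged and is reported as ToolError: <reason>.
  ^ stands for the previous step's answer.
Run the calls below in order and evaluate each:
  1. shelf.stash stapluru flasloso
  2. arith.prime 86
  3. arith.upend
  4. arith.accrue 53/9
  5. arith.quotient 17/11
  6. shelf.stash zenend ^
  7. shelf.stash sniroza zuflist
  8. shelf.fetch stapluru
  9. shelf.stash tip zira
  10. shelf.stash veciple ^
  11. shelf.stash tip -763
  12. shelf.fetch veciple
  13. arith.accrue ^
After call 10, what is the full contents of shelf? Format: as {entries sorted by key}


Answer: {sniroza=zuflist, stapluru=flasloso, tip=zira, veciple=-760, zenend=50237/13158}

Derivation:
==> stash(k→stapluru, v→flasloso)
<== jo
==> prime(x→86)
<== 86
==> upend()
<== 1/86
==> accrue(x→53/9)
<== 4567/774
==> quotient(x→17/11)
<== 50237/13158
==> stash(k→zenend, v→^)
<== nil
==> stash(k→sniroza, v→zuflist)
<== nil
==> fetch(k→stapluru)
<== flasloso
==> stash(k→tip, v→zira)
<== -760
==> stash(k→veciple, v→^)
<== dezud_is
==> stash(k→tip, v→-763)
<== zira
==> fetch(k→veciple)
<== -760
==> accrue(x→^)
<== -9949843/13158


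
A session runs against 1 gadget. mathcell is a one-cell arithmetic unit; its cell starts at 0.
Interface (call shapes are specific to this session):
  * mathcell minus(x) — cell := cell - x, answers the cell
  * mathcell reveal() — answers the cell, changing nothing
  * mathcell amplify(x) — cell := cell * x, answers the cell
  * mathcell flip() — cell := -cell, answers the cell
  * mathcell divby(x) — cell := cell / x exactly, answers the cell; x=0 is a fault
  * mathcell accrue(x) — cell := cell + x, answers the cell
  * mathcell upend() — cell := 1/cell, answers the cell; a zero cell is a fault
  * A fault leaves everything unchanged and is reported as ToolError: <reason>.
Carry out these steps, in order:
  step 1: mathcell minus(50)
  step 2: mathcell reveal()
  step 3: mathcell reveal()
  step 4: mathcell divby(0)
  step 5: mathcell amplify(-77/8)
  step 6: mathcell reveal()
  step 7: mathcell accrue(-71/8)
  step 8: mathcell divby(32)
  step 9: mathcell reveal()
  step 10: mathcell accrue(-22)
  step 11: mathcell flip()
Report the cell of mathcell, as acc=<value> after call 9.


Answer: acc=3779/256

Derivation:
-- 1. mathcell minus(x=50) -> -50
-- 2. mathcell reveal() -> -50
-- 3. mathcell reveal() -> -50
-- 4. mathcell divby(x=0) -> ToolError: division by zero
-- 5. mathcell amplify(x=-77/8) -> 1925/4
-- 6. mathcell reveal() -> 1925/4
-- 7. mathcell accrue(x=-71/8) -> 3779/8
-- 8. mathcell divby(x=32) -> 3779/256
-- 9. mathcell reveal() -> 3779/256
-- 10. mathcell accrue(x=-22) -> -1853/256
-- 11. mathcell flip() -> 1853/256


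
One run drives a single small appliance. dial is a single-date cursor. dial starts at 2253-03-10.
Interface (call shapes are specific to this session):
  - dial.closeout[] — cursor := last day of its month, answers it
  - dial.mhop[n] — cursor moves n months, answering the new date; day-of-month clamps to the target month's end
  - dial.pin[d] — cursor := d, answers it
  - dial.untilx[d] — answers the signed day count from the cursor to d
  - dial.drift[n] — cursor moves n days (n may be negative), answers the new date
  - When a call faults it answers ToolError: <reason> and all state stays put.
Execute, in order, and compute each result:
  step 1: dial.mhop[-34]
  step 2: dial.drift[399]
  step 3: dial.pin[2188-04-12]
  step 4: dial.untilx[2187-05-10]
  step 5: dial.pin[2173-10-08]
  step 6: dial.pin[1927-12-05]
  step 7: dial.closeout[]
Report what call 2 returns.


Answer: 2251-06-13

Derivation:
Invoking dial.mhop(-34), → 2250-05-10.
I use dial.drift(399), which returns 2251-06-13.
I call dial.pin(2188-04-12), and get 2188-04-12.
Invoking dial.untilx(2187-05-10), giving -338.
Calling dial.pin(2173-10-08), which returns 2173-10-08.
I try dial.pin(1927-12-05), giving 1927-12-05.
I run dial.closeout(), → 1927-12-31.


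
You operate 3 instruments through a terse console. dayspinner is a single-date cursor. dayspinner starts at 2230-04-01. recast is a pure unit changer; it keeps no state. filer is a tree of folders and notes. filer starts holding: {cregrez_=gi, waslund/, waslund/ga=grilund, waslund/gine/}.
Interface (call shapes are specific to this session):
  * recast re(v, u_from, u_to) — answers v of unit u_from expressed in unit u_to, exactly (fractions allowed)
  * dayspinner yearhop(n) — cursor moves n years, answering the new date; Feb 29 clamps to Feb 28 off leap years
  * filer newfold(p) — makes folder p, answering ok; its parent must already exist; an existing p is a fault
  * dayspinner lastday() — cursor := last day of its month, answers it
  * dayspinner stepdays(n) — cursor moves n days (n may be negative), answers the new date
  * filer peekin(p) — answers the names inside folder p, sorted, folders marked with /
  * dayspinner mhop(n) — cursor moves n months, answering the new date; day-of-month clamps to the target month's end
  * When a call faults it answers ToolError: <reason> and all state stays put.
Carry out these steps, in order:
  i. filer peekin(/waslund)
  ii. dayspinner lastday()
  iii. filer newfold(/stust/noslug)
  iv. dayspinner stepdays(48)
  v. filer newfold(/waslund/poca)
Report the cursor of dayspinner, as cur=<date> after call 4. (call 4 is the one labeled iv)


Answer: cur=2230-06-17

Derivation:
·→ filer peekin(/waslund)
·← [ga, gine/]
·→ dayspinner lastday()
·← 2230-04-30
·→ filer newfold(/stust/noslug)
·← ToolError: no parent
·→ dayspinner stepdays(48)
·← 2230-06-17
·→ filer newfold(/waslund/poca)
·← ok


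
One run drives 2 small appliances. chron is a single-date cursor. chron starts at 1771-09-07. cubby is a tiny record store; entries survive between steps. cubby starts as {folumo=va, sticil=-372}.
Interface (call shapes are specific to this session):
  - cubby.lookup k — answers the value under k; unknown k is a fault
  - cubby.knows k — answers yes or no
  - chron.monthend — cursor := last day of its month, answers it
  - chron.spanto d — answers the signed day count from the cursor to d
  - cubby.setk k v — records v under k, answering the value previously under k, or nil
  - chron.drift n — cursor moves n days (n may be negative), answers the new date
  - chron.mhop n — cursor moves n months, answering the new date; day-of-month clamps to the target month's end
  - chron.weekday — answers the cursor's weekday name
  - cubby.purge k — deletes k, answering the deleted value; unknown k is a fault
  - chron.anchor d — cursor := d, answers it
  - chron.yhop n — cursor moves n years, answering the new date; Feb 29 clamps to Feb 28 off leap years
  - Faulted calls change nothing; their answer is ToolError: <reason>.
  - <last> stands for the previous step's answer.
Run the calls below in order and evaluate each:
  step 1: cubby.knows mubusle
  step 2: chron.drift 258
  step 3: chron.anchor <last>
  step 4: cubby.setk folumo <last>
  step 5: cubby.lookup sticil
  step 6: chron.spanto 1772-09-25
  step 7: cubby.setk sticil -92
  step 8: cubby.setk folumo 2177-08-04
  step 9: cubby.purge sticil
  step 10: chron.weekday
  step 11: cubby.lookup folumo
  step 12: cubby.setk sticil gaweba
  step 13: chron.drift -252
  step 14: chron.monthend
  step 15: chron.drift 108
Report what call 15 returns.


-> knows(k='mubusle')
<- no
-> drift(n='258')
<- 1772-05-22
-> anchor(d='<last>')
<- 1772-05-22
-> setk(k='folumo', v='<last>')
<- va
-> lookup(k='sticil')
<- -372
-> spanto(d='1772-09-25')
<- 126
-> setk(k='sticil', v='-92')
<- -372
-> setk(k='folumo', v='2177-08-04')
<- 1772-05-22
-> purge(k='sticil')
<- -92
-> weekday()
<- Friday
-> lookup(k='folumo')
<- 2177-08-04
-> setk(k='sticil', v='gaweba')
<- nil
-> drift(n='-252')
<- 1771-09-13
-> monthend()
<- 1771-09-30
-> drift(n='108')
<- 1772-01-16

Answer: 1772-01-16


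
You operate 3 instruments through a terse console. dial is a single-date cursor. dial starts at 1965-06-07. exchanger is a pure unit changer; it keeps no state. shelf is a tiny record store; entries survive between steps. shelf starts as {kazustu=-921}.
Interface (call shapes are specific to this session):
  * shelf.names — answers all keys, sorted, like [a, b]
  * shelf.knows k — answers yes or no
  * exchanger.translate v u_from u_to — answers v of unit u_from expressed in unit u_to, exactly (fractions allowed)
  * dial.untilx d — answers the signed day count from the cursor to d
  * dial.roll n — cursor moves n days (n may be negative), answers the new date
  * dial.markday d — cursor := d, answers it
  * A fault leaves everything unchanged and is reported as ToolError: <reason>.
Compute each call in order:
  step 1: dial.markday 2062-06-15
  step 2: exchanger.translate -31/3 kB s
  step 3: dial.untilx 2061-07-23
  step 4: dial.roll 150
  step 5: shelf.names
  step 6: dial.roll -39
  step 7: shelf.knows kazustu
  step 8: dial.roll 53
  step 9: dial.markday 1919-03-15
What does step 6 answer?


·→ dial.markday(d→2062-06-15)
·← 2062-06-15
·→ exchanger.translate(v→-31/3, u_from→kB, u_to→s)
·← ToolError: incompatible units
·→ dial.untilx(d→2061-07-23)
·← -327
·→ dial.roll(n→150)
·← 2062-11-12
·→ shelf.names()
·← [kazustu]
·→ dial.roll(n→-39)
·← 2062-10-04
·→ shelf.knows(k→kazustu)
·← yes
·→ dial.roll(n→53)
·← 2062-11-26
·→ dial.markday(d→1919-03-15)
·← 1919-03-15

Answer: 2062-10-04


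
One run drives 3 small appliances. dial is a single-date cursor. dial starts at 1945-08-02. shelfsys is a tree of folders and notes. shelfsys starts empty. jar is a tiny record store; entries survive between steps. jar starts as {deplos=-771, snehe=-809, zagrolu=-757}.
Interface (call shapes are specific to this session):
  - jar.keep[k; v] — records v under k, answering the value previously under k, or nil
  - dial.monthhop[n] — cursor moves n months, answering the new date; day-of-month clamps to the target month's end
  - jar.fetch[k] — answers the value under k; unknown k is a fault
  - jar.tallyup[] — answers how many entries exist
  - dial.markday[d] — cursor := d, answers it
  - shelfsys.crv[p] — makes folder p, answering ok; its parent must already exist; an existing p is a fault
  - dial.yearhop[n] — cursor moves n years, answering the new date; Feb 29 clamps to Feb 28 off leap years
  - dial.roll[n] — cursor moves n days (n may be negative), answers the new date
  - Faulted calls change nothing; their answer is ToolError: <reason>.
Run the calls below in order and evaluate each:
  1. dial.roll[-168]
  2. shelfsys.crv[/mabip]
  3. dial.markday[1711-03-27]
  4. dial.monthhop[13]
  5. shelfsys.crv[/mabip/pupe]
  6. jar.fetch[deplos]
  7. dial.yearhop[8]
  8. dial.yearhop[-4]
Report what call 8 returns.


I try dial.roll(n=-168), and observe 1945-02-15.
Calling shelfsys.crv(p=/mabip), — result: ok.
I invoke dial.markday(d=1711-03-27), and see 1711-03-27.
Now I run dial.monthhop(n=13), and see 1712-04-27.
I run shelfsys.crv(p=/mabip/pupe), — result: ok.
I invoke jar.fetch(k=deplos), — result: -771.
I call dial.yearhop(n=8), and see 1720-04-27.
Now I run dial.yearhop(n=-4), yielding 1716-04-27.

Answer: 1716-04-27


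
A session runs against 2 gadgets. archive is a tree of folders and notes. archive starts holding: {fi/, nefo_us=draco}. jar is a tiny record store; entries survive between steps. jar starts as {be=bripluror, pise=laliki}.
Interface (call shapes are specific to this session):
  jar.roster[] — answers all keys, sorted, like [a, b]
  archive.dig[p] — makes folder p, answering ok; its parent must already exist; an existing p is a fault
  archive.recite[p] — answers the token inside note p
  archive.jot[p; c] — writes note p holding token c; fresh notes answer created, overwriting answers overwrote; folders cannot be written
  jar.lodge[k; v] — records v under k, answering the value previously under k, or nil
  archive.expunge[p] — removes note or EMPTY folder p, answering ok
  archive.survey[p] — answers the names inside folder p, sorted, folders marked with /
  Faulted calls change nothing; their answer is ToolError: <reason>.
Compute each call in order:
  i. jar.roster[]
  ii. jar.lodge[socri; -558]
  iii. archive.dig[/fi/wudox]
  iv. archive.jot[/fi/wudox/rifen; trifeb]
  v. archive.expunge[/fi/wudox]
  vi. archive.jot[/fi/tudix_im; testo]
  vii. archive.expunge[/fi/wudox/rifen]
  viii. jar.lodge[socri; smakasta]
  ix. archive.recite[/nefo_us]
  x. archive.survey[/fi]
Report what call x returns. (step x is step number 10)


>> roster()
<< [be, pise]
>> lodge(k: socri, v: -558)
<< nil
>> dig(p: /fi/wudox)
<< ok
>> jot(p: /fi/wudox/rifen, c: trifeb)
<< created
>> expunge(p: /fi/wudox)
<< ToolError: not empty
>> jot(p: /fi/tudix_im, c: testo)
<< created
>> expunge(p: /fi/wudox/rifen)
<< ok
>> lodge(k: socri, v: smakasta)
<< -558
>> recite(p: /nefo_us)
<< draco
>> survey(p: /fi)
<< [tudix_im, wudox/]

Answer: [tudix_im, wudox/]


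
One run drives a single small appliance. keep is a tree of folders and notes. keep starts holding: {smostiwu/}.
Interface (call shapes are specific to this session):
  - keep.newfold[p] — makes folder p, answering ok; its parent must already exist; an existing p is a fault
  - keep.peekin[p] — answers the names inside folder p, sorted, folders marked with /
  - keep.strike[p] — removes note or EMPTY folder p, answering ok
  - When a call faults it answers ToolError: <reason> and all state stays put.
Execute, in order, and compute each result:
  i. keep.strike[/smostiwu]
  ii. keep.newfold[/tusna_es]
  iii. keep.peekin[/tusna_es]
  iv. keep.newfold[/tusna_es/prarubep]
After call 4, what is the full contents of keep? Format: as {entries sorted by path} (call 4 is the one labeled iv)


Answer: {tusna_es/, tusna_es/prarubep/}

Derivation:
~$ keep.strike p→/smostiwu
  ok
~$ keep.newfold p→/tusna_es
  ok
~$ keep.peekin p→/tusna_es
  []
~$ keep.newfold p→/tusna_es/prarubep
  ok


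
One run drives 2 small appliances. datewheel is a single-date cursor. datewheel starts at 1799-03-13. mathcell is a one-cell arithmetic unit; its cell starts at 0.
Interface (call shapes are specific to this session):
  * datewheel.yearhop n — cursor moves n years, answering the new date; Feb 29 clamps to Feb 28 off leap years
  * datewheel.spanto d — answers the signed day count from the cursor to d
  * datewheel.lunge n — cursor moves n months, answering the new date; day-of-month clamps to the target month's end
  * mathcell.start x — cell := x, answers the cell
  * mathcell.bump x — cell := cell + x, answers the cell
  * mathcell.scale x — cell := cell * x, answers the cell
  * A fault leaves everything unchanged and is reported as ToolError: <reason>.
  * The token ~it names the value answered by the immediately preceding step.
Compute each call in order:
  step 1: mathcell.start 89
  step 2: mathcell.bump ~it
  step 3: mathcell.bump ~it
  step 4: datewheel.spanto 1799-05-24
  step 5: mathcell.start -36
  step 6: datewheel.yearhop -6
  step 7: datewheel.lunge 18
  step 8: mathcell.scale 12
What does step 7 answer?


% mathcell.start(x→89) : 89
% mathcell.bump(x→~it) : 178
% mathcell.bump(x→~it) : 356
% datewheel.spanto(d→1799-05-24) : 72
% mathcell.start(x→-36) : -36
% datewheel.yearhop(n→-6) : 1793-03-13
% datewheel.lunge(n→18) : 1794-09-13
% mathcell.scale(x→12) : -432

Answer: 1794-09-13


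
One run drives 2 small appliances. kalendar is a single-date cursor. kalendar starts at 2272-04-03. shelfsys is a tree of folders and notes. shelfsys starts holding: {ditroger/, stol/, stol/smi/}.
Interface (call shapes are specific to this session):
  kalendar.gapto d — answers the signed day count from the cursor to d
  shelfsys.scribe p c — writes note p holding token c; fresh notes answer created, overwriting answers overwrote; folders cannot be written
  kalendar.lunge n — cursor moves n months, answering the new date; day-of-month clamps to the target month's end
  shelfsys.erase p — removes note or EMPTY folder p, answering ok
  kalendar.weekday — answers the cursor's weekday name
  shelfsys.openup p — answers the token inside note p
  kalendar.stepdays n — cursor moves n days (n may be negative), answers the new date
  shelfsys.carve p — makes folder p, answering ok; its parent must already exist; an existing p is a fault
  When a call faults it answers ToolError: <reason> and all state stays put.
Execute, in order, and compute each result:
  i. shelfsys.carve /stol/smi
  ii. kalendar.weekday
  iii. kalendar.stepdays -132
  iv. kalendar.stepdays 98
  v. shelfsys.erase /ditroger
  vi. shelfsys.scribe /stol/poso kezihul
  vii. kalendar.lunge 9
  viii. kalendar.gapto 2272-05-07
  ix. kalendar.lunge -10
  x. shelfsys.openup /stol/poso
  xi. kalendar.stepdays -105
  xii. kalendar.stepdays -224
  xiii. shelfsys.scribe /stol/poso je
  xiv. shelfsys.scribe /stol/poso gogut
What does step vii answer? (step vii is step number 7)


·→ shelfsys.carve(p='/stol/smi')
·← ToolError: exists
·→ kalendar.weekday()
·← Wednesday
·→ kalendar.stepdays(n='-132')
·← 2271-11-23
·→ kalendar.stepdays(n='98')
·← 2272-02-29
·→ shelfsys.erase(p='/ditroger')
·← ok
·→ shelfsys.scribe(p='/stol/poso', c='kezihul')
·← created
·→ kalendar.lunge(n='9')
·← 2272-11-29
·→ kalendar.gapto(d='2272-05-07')
·← -206
·→ kalendar.lunge(n='-10')
·← 2272-01-29
·→ shelfsys.openup(p='/stol/poso')
·← kezihul
·→ kalendar.stepdays(n='-105')
·← 2271-10-16
·→ kalendar.stepdays(n='-224')
·← 2271-03-06
·→ shelfsys.scribe(p='/stol/poso', c='je')
·← overwrote
·→ shelfsys.scribe(p='/stol/poso', c='gogut')
·← overwrote

Answer: 2272-11-29


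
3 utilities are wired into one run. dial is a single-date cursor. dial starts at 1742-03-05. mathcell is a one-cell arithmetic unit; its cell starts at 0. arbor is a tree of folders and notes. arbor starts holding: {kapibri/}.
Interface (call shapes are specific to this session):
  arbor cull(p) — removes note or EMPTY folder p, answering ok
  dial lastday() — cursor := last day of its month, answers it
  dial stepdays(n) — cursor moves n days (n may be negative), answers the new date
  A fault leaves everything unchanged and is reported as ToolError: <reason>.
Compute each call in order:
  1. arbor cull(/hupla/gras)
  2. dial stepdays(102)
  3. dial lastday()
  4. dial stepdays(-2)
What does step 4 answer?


Answer: 1742-06-28

Derivation:
→ arbor cull(p: /hupla/gras)
← ToolError: not found
→ dial stepdays(n: 102)
← 1742-06-15
→ dial lastday()
← 1742-06-30
→ dial stepdays(n: -2)
← 1742-06-28


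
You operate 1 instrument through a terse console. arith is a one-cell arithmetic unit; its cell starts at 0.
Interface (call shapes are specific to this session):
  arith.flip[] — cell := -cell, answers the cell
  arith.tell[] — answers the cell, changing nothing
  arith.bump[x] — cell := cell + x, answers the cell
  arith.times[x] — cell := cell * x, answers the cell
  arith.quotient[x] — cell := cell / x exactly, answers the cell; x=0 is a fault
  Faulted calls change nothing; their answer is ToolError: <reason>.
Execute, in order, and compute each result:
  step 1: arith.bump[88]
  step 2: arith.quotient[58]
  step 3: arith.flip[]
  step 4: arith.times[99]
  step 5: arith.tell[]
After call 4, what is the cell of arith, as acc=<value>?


% 1. bump(x='88') => 88
% 2. quotient(x='58') => 44/29
% 3. flip() => -44/29
% 4. times(x='99') => -4356/29
% 5. tell() => -4356/29

Answer: acc=-4356/29


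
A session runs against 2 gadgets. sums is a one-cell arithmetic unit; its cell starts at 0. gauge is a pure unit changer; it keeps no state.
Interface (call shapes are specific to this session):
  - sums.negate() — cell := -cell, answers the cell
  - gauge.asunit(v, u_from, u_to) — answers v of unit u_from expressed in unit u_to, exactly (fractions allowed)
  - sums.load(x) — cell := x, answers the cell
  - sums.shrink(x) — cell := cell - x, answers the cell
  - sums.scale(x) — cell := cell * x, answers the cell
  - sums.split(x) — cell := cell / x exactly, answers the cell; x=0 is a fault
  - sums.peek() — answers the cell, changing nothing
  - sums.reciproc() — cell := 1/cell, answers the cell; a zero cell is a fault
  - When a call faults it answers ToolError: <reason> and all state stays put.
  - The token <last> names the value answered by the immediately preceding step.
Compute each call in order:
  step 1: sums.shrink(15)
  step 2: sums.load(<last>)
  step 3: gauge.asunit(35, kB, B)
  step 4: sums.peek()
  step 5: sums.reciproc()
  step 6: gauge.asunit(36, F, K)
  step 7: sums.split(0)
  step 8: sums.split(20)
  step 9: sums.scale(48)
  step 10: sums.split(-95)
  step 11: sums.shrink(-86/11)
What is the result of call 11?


Answer: 204294/26125

Derivation:
[in] sums.shrink x: 15
= -15
[in] sums.load x: <last>
= -15
[in] gauge.asunit v: 35 u_from: kB u_to: B
= 35000
[in] sums.peek
= -15
[in] sums.reciproc
= -1/15
[in] gauge.asunit v: 36 u_from: F u_to: K
= 49567/180
[in] sums.split x: 0
= ToolError: division by zero
[in] sums.split x: 20
= -1/300
[in] sums.scale x: 48
= -4/25
[in] sums.split x: -95
= 4/2375
[in] sums.shrink x: -86/11
= 204294/26125


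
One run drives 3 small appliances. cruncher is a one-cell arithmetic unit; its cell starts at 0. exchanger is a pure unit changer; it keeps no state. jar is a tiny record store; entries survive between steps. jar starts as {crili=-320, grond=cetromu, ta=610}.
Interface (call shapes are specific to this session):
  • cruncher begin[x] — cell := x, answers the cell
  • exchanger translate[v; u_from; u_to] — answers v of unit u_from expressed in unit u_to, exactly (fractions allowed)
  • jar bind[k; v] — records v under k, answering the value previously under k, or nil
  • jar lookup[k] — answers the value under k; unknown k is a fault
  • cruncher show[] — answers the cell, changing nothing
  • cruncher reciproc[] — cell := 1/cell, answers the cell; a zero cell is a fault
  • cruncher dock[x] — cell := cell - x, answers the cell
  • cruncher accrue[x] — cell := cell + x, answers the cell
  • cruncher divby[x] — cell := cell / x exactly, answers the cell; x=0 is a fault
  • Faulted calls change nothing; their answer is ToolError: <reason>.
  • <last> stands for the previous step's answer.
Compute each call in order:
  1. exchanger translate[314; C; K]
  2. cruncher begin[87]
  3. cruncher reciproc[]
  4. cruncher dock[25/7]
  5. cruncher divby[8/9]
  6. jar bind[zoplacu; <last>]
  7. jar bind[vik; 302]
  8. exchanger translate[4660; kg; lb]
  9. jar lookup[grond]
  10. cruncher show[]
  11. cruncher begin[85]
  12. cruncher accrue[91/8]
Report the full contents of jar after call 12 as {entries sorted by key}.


$ exchanger translate v=314 u_from=C u_to=K
= 11743/20
$ cruncher begin x=87
= 87
$ cruncher reciproc
= 1/87
$ cruncher dock x=25/7
= -2168/609
$ cruncher divby x=8/9
= -813/203
$ jar bind k=zoplacu v=<last>
= nil
$ jar bind k=vik v=302
= nil
$ exchanger translate v=4660 u_from=kg u_to=lb
= 466000000000/45359237
$ jar lookup k=grond
= cetromu
$ cruncher show
= -813/203
$ cruncher begin x=85
= 85
$ cruncher accrue x=91/8
= 771/8

Answer: {crili=-320, grond=cetromu, ta=610, vik=302, zoplacu=-813/203}


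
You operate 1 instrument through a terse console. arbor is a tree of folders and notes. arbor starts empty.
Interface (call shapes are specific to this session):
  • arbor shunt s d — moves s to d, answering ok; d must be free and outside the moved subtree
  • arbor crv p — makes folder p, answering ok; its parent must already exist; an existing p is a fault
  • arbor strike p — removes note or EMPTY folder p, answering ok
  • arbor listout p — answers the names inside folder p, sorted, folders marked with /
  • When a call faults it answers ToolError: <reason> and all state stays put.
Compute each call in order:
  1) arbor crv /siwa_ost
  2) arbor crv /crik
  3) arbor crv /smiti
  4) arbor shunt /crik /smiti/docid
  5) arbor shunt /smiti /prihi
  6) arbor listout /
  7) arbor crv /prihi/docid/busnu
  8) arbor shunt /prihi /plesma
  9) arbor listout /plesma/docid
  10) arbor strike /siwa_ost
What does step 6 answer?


Answer: [prihi/, siwa_ost/]

Derivation:
Do: arbor crv[p: /siwa_ost]
See: ok
Do: arbor crv[p: /crik]
See: ok
Do: arbor crv[p: /smiti]
See: ok
Do: arbor shunt[s: /crik; d: /smiti/docid]
See: ok
Do: arbor shunt[s: /smiti; d: /prihi]
See: ok
Do: arbor listout[p: /]
See: [prihi/, siwa_ost/]
Do: arbor crv[p: /prihi/docid/busnu]
See: ok
Do: arbor shunt[s: /prihi; d: /plesma]
See: ok
Do: arbor listout[p: /plesma/docid]
See: [busnu/]
Do: arbor strike[p: /siwa_ost]
See: ok


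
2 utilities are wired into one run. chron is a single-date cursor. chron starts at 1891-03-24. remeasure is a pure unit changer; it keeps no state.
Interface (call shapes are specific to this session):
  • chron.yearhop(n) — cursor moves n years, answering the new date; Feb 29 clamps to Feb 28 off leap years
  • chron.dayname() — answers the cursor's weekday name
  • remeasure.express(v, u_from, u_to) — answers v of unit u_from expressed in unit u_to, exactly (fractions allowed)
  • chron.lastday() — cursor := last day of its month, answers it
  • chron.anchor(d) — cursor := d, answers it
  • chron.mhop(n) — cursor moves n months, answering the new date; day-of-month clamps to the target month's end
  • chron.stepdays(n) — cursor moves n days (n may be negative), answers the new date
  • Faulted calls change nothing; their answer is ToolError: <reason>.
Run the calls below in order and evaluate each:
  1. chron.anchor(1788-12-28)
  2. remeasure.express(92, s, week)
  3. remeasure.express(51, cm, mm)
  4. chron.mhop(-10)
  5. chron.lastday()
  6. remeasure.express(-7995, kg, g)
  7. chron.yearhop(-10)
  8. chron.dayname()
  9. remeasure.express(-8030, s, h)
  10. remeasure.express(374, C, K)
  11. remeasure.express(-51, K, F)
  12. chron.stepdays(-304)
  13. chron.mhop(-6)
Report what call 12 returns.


$ anchor d→1788-12-28
  1788-12-28
$ express v→92 u_from→s u_to→week
  23/151200
$ express v→51 u_from→cm u_to→mm
  510
$ mhop n→-10
  1788-02-28
$ lastday
  1788-02-29
$ express v→-7995 u_from→kg u_to→g
  -7995000
$ yearhop n→-10
  1778-02-28
$ dayname
  Saturday
$ express v→-8030 u_from→s u_to→h
  -803/360
$ express v→374 u_from→C u_to→K
  12943/20
$ express v→-51 u_from→K u_to→F
  -55147/100
$ stepdays n→-304
  1777-04-30
$ mhop n→-6
  1776-10-30

Answer: 1777-04-30


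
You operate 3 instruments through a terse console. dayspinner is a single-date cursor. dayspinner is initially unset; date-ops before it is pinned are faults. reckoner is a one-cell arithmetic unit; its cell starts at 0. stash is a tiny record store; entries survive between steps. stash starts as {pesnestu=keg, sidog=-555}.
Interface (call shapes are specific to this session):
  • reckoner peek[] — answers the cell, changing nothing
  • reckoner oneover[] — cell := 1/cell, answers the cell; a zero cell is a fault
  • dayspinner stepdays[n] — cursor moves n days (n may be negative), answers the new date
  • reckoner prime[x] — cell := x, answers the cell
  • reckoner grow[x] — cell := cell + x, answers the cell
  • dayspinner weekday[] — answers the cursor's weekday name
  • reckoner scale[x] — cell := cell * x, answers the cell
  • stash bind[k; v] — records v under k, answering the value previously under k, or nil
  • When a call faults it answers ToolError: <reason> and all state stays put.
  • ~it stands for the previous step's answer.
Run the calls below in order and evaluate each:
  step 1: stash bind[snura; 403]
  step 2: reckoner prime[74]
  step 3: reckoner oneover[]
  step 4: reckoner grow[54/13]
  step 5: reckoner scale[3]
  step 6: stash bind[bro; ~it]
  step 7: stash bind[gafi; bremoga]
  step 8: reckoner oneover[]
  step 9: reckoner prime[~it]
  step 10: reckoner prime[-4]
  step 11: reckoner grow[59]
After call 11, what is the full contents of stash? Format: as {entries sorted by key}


==> stash bind(k=snura, v=403)
<== nil
==> reckoner prime(x=74)
<== 74
==> reckoner oneover()
<== 1/74
==> reckoner grow(x=54/13)
<== 4009/962
==> reckoner scale(x=3)
<== 12027/962
==> stash bind(k=bro, v=~it)
<== nil
==> stash bind(k=gafi, v=bremoga)
<== nil
==> reckoner oneover()
<== 962/12027
==> reckoner prime(x=~it)
<== 962/12027
==> reckoner prime(x=-4)
<== -4
==> reckoner grow(x=59)
<== 55

Answer: {bro=12027/962, gafi=bremoga, pesnestu=keg, sidog=-555, snura=403}


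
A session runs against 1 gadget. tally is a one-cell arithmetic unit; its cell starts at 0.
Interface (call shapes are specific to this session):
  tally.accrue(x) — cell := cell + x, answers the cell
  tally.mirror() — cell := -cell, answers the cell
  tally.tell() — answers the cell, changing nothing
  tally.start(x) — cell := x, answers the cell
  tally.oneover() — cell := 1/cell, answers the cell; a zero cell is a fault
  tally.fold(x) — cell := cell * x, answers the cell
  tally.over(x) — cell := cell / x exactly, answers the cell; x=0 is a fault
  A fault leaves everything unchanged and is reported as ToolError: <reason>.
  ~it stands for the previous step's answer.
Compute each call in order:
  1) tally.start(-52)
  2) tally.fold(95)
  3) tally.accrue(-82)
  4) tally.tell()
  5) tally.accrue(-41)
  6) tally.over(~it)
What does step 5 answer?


Answer: -5063

Derivation:
% start x=-52
[out] -52
% fold x=95
[out] -4940
% accrue x=-82
[out] -5022
% tell
[out] -5022
% accrue x=-41
[out] -5063
% over x=~it
[out] 1


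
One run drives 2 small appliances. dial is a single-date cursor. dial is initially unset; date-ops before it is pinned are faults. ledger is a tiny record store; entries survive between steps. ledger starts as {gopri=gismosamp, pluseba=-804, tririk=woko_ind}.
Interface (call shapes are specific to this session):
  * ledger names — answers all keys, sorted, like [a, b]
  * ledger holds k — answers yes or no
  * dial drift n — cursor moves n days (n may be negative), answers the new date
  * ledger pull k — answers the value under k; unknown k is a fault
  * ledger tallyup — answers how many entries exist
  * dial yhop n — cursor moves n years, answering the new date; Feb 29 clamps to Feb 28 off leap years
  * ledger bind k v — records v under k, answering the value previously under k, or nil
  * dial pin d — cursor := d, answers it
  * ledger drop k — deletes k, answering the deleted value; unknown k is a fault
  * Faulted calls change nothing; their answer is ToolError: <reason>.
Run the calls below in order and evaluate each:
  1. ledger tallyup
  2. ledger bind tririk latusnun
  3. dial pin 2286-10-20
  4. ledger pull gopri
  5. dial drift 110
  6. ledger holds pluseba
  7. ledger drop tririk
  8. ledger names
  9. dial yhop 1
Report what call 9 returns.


Answer: 2288-02-07

Derivation:
CALL ledger tallyup[]
RET  3
CALL ledger bind[k→tririk; v→latusnun]
RET  woko_ind
CALL dial pin[d→2286-10-20]
RET  2286-10-20
CALL ledger pull[k→gopri]
RET  gismosamp
CALL dial drift[n→110]
RET  2287-02-07
CALL ledger holds[k→pluseba]
RET  yes
CALL ledger drop[k→tririk]
RET  latusnun
CALL ledger names[]
RET  [gopri, pluseba]
CALL dial yhop[n→1]
RET  2288-02-07


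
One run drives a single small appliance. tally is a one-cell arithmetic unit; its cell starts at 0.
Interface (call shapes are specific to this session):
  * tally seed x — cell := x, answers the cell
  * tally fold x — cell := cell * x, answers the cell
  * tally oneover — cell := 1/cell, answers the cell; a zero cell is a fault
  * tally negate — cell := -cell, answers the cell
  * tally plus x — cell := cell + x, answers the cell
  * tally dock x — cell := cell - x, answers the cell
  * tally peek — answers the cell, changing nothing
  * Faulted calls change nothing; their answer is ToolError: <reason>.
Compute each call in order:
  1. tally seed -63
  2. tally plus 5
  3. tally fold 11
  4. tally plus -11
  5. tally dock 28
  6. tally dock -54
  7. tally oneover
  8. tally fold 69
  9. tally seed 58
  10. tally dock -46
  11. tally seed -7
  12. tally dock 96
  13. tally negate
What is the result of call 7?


Step: tally seed[x='-63']
Result: -63
Step: tally plus[x='5']
Result: -58
Step: tally fold[x='11']
Result: -638
Step: tally plus[x='-11']
Result: -649
Step: tally dock[x='28']
Result: -677
Step: tally dock[x='-54']
Result: -623
Step: tally oneover[]
Result: -1/623
Step: tally fold[x='69']
Result: -69/623
Step: tally seed[x='58']
Result: 58
Step: tally dock[x='-46']
Result: 104
Step: tally seed[x='-7']
Result: -7
Step: tally dock[x='96']
Result: -103
Step: tally negate[]
Result: 103

Answer: -1/623


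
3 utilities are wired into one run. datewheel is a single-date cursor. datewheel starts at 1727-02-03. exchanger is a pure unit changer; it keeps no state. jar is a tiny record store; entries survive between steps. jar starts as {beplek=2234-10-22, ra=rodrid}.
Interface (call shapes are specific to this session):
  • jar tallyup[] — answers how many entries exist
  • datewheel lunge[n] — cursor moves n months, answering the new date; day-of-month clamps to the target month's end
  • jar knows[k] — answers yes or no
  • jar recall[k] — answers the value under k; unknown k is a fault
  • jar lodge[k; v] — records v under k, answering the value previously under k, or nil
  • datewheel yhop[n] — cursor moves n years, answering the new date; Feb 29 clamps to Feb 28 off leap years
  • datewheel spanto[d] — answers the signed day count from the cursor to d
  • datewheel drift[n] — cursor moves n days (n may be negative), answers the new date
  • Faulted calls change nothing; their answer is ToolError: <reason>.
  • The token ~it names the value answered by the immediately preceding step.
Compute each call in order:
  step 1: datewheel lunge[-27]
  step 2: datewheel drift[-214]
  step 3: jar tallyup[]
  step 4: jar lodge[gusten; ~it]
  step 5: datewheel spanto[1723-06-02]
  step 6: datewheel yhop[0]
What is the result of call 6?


Answer: 1724-04-03

Derivation:
I try datewheel lunge on n=-27, giving 1724-11-03.
Invoking datewheel drift on n=-214, giving 1724-04-03.
Now I run jar tallyup(), and observe 2.
Using jar lodge on k=gusten, v=~it, giving nil.
I invoke datewheel spanto on d=1723-06-02, and get -306.
I run datewheel yhop on n=0: 1724-04-03.
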